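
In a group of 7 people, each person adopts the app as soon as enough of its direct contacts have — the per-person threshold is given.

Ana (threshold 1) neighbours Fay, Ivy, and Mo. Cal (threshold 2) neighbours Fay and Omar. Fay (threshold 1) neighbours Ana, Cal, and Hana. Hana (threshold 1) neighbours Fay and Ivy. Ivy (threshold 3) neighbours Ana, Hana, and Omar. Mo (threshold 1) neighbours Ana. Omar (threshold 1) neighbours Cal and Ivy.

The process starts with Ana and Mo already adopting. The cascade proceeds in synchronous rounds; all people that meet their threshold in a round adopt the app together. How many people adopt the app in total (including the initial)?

Round 1 — Ana, Mo adopt the app (initial).
Round 2 — checking thresholds:
  Fay: 1 of 3 neighbours ≥ 1, adopts the app.
  Ivy: 1 of 3 neighbours < 3, below threshold.
Round 3 — checking thresholds:
  Cal: 1 of 2 neighbours < 2, below threshold.
  Hana: 1 of 2 neighbours ≥ 1, adopts the app.
  Ivy: 1 of 3 neighbours < 3, below threshold.
Round 4 — no new adoptions; cascade stops.

4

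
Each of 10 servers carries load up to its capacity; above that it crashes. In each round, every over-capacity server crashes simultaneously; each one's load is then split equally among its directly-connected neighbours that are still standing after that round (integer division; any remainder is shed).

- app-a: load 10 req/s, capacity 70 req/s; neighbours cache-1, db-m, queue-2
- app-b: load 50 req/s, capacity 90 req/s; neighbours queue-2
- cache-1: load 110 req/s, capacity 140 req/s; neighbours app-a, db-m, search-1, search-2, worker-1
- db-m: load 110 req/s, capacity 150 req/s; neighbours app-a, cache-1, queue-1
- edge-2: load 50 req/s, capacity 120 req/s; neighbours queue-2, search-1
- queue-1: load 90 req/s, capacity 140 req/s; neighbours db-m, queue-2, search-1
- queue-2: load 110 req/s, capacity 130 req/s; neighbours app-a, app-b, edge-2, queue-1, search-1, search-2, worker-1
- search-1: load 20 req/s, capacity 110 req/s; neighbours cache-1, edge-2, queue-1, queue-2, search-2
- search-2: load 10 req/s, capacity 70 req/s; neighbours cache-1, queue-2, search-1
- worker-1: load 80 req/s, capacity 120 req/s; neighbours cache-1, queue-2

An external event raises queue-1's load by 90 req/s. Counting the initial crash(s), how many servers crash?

9

Round 1 — queue-1 at 180 > 140. queue-1 crashes.
  queue-1 sheds 180 req/s to db-m, queue-2, search-1: 60 each.
    db-m: 110+60 = 170 > 150
    queue-2: 110+60 = 170 > 130
    search-1: 20+60 = 80 ≤ 110
Round 2 — db-m, queue-2 crash.
  db-m sheds 170 req/s to app-a, cache-1: 85 each.
    app-a: 10+85 = 95 > 70
    cache-1: 110+85 = 195 > 140
  queue-2 sheds 170 req/s to app-a, app-b, edge-2, search-1, search-2, worker-1: 28 each (2 lost).
    app-a: 95+28 = 123 > 70
    app-b: 50+28 = 78 ≤ 90
    edge-2: 50+28 = 78 ≤ 120
    search-1: 80+28 = 108 ≤ 110
    search-2: 10+28 = 38 ≤ 70
    worker-1: 80+28 = 108 ≤ 120
Round 3 — app-a, cache-1 crash.
  app-a sheds 123 req/s: no online neighbours, lost.
  cache-1 sheds 195 req/s to search-1, search-2, worker-1: 65 each.
    search-1: 108+65 = 173 > 110
    search-2: 38+65 = 103 > 70
    worker-1: 108+65 = 173 > 120
Round 4 — search-1, search-2, worker-1 crash.
  search-1 sheds 173 req/s to edge-2: 173 each.
    edge-2: 78+173 = 251 > 120
  search-2 sheds 103 req/s: no online neighbours, lost.
  worker-1 sheds 173 req/s: no online neighbours, lost.
Round 5 — edge-2 crashes.
  edge-2 sheds 251 req/s: no online neighbours, lost.
No further crashes.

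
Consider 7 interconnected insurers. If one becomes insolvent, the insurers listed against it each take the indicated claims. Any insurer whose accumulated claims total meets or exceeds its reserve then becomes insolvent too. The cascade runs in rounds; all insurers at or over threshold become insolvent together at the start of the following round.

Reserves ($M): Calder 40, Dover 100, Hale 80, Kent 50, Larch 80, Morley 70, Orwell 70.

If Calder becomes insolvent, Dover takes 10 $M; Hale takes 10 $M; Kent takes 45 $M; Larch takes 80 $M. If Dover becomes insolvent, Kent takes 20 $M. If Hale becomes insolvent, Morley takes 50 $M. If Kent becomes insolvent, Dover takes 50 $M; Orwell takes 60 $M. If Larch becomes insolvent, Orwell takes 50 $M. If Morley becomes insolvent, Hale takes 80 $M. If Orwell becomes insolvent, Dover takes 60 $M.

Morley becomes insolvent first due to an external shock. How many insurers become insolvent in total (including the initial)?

2

Round 1 — Morley becomes insolvent (initial).
  Hale: +80 → 80 ≥ 80
Round 2 — Hale becomes insolvent.
No further insolvencies.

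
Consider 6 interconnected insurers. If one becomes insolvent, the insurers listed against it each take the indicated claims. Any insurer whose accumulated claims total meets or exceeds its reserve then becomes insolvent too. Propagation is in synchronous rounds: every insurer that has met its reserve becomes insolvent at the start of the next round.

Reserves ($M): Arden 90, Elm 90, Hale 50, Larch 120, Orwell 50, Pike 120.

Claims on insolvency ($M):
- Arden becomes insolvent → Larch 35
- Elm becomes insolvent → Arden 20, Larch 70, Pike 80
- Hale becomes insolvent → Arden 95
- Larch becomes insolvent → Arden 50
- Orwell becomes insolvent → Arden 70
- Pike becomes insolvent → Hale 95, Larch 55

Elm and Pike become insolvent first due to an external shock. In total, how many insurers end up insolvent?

5

Round 1 — Elm, Pike become insolvent (initial).
  Arden: +20 → 20 < 90
  Hale: +95 → 95 ≥ 50
  Larch: +70+55 → 125 ≥ 120
Round 2 — Hale, Larch become insolvent.
  Arden: +95+50 → 165 ≥ 90
Round 3 — Arden becomes insolvent.
No further insolvencies.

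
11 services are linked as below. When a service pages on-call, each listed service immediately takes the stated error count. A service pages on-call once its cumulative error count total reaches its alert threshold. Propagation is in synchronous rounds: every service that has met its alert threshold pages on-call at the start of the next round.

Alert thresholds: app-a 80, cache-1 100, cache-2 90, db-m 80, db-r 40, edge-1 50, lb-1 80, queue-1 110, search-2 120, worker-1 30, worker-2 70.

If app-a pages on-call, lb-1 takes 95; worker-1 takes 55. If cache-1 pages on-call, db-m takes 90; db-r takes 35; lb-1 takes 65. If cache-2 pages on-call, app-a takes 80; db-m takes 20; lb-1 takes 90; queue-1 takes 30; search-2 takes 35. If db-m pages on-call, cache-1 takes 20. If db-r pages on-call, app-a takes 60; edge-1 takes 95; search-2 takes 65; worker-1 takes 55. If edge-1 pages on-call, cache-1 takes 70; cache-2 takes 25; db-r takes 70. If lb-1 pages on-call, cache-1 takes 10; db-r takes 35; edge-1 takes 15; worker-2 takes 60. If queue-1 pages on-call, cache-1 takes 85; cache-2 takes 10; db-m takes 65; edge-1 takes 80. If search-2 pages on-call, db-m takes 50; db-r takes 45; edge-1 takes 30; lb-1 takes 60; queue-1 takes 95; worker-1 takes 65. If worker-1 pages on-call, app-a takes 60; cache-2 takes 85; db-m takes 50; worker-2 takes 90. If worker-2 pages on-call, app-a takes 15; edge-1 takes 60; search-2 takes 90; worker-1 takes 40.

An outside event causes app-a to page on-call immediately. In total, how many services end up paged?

Round 1 — app-a pages on-call (initial).
  lb-1: +95 → 95 ≥ 80
  worker-1: +55 → 55 ≥ 30
Round 2 — lb-1, worker-1 page on-call.
  cache-1: +10 → 10 < 100
  cache-2: +85 → 85 < 90
  db-m: +50 → 50 < 80
  db-r: +35 → 35 < 40
  edge-1: +15 → 15 < 50
  worker-2: +60+90 → 150 ≥ 70
Round 3 — worker-2 pages on-call.
  edge-1: +60 → 75 ≥ 50
  search-2: +90 → 90 < 120
Round 4 — edge-1 pages on-call.
  cache-1: +70 → 80 < 100
  cache-2: +25 → 110 ≥ 90
  db-r: +70 → 105 ≥ 40
Round 5 — cache-2, db-r page on-call.
  db-m: +20 → 70 < 80
  queue-1: +30 → 30 < 110
  search-2: +35+65 → 190 ≥ 120
Round 6 — search-2 pages on-call.
  db-m: +50 → 120 ≥ 80
  queue-1: +95 → 125 ≥ 110
Round 7 — db-m, queue-1 page on-call.
  cache-1: +20+85 → 185 ≥ 100
Round 8 — cache-1 pages on-call.
No further pages.

11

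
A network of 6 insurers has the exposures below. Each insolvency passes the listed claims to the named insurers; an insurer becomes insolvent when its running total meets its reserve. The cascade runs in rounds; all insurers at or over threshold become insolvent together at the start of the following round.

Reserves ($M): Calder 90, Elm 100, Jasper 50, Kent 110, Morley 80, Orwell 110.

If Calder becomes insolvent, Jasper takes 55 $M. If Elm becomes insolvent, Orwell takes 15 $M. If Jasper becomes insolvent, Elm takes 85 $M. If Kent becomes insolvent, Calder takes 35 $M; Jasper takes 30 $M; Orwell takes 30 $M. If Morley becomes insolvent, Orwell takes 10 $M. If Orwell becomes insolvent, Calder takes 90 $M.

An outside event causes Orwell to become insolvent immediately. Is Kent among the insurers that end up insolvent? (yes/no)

Round 1 — Orwell becomes insolvent (initial).
  Calder: +90 → 90 ≥ 90
Round 2 — Calder becomes insolvent.
  Jasper: +55 → 55 ≥ 50
Round 3 — Jasper becomes insolvent.
  Elm: +85 → 85 < 100
No further insolvencies.

no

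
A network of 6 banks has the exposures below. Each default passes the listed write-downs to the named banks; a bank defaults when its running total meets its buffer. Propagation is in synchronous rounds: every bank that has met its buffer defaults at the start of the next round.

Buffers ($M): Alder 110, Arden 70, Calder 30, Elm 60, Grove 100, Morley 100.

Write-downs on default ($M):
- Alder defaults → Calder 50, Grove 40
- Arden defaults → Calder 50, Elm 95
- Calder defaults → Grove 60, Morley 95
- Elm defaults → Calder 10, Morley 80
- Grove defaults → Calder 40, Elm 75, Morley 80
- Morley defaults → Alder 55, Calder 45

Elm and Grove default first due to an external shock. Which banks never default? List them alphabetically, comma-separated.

Alder, Arden

Round 1 — Elm, Grove default (initial).
  Calder: +10+40 → 50 ≥ 30
  Morley: +80+80 → 160 ≥ 100
Round 2 — Calder, Morley default.
  Alder: +55 → 55 < 110
No further defaults.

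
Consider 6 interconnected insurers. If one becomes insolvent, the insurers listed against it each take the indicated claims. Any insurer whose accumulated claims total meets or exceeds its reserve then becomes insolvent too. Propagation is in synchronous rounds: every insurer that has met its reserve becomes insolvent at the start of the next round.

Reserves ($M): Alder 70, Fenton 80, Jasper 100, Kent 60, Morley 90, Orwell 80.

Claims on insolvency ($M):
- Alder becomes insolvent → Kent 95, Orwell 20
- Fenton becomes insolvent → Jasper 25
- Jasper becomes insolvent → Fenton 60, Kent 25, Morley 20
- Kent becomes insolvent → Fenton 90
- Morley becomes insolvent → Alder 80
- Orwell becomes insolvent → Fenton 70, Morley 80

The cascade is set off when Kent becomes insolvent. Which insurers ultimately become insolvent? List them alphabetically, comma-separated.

Fenton, Kent

Round 1 — Kent becomes insolvent (initial).
  Fenton: +90 → 90 ≥ 80
Round 2 — Fenton becomes insolvent.
  Jasper: +25 → 25 < 100
No further insolvencies.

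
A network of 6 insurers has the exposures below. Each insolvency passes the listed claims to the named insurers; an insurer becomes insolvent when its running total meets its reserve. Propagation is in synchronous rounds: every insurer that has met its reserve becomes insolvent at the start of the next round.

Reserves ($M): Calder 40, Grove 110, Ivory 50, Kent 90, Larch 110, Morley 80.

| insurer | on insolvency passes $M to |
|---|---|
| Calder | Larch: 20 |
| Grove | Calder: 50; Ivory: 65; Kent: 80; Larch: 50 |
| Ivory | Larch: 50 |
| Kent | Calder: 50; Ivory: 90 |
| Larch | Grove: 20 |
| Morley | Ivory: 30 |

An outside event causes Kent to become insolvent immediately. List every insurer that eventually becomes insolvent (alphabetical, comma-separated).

Calder, Ivory, Kent

Round 1 — Kent becomes insolvent (initial).
  Calder: +50 → 50 ≥ 40
  Ivory: +90 → 90 ≥ 50
Round 2 — Calder, Ivory become insolvent.
  Larch: +20+50 → 70 < 110
No further insolvencies.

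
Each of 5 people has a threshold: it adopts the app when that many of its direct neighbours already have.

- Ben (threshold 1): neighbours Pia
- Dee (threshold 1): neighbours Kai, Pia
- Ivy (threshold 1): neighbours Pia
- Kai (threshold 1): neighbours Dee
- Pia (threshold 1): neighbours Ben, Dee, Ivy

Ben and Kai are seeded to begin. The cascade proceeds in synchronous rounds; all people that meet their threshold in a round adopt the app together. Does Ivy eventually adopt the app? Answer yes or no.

yes

Round 1 — Ben, Kai adopt the app (initial).
Round 2 — checking thresholds:
  Dee: 1 of 2 neighbours ≥ 1, adopts the app.
  Pia: 1 of 3 neighbours ≥ 1, adopts the app.
Round 3 — checking thresholds:
  Ivy: 1 of 1 neighbours ≥ 1, adopts the app.
Round 4 — no new adoptions; cascade stops.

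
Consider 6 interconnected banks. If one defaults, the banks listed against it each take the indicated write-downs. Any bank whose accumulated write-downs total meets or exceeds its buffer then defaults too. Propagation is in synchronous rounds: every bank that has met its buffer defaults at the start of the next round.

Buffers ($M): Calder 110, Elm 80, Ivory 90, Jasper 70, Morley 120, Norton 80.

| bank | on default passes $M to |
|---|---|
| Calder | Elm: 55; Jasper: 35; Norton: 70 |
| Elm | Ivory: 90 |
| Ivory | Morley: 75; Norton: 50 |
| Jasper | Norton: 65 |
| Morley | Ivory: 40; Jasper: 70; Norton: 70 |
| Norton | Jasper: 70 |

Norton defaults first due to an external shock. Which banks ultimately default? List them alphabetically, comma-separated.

Round 1 — Norton defaults (initial).
  Jasper: +70 → 70 ≥ 70
Round 2 — Jasper defaults.
No further defaults.

Jasper, Norton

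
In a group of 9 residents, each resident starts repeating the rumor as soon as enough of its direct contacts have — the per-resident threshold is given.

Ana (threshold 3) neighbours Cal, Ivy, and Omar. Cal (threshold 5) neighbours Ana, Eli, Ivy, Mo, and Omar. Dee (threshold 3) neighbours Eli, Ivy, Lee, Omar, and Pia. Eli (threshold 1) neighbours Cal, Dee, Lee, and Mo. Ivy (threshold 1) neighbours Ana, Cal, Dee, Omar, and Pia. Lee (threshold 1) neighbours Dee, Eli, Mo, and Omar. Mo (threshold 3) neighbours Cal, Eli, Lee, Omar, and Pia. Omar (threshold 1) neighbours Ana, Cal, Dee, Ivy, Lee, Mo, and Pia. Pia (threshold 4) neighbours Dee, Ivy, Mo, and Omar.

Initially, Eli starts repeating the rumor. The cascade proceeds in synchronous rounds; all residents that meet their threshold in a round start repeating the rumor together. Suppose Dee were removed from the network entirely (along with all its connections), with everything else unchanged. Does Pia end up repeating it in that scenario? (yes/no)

With Dee removed:
Round 1 — Eli starts repeating the rumor (initial).
Round 2 — checking thresholds:
  Cal: 1 of 5 neighbours < 5, below threshold.
  Lee: 1 of 3 neighbours ≥ 1, starts repeating the rumor.
  Mo: 1 of 5 neighbours < 3, below threshold.
Round 3 — checking thresholds:
  Cal: 1 of 5 neighbours < 5, below threshold.
  Mo: 2 of 5 neighbours < 3, below threshold.
  Omar: 1 of 6 neighbours ≥ 1, starts repeating the rumor.
Round 4 — checking thresholds:
  Ana: 1 of 3 neighbours < 3, below threshold.
  Cal: 2 of 5 neighbours < 5, below threshold.
  Ivy: 1 of 4 neighbours ≥ 1, starts repeating the rumor.
  Mo: 3 of 5 neighbours ≥ 3, starts repeating the rumor.
  Pia: 1 of 3 neighbours < 4, below threshold.
Round 5 — no new spreads; cascade stops.

no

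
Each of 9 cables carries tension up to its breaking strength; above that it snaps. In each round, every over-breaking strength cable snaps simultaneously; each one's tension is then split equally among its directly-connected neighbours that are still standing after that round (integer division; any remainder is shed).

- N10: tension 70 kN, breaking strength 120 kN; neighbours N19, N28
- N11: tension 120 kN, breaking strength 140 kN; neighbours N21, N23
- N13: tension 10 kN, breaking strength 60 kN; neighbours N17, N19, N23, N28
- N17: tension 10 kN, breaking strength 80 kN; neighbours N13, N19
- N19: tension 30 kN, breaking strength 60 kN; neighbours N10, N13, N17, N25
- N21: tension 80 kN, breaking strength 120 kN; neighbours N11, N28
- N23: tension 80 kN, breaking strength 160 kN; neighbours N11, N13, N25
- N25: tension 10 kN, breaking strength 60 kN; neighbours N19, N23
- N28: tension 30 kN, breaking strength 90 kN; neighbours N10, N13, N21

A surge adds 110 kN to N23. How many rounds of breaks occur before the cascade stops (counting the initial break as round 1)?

Round 1 — N23 at 190 > 160. N23 snaps.
  N23 sheds 190 kN to N11, N13, N25: 63 each (1 lost).
    N11: 120+63 = 183 > 140
    N13: 10+63 = 73 > 60
    N25: 10+63 = 73 > 60
Round 2 — N11, N13, N25 snap.
  N11 sheds 183 kN to N21: 183 each.
    N21: 80+183 = 263 > 120
  N13 sheds 73 kN to N17, N19, N28: 24 each (1 lost).
    N17: 10+24 = 34 ≤ 80
    N19: 30+24 = 54 ≤ 60
    N28: 30+24 = 54 ≤ 90
  N25 sheds 73 kN to N19: 73 each.
    N19: 54+73 = 127 > 60
Round 3 — N19, N21 snap.
  N19 sheds 127 kN to N10, N17: 63 each (1 lost).
    N10: 70+63 = 133 > 120
    N17: 34+63 = 97 > 80
  N21 sheds 263 kN to N28: 263 each.
    N28: 54+263 = 317 > 90
Round 4 — N10, N17, N28 snap.
  N10 sheds 133 kN: no online neighbours, lost.
  N17 sheds 97 kN: no online neighbours, lost.
  N28 sheds 317 kN: no online neighbours, lost.
No further breaks.

4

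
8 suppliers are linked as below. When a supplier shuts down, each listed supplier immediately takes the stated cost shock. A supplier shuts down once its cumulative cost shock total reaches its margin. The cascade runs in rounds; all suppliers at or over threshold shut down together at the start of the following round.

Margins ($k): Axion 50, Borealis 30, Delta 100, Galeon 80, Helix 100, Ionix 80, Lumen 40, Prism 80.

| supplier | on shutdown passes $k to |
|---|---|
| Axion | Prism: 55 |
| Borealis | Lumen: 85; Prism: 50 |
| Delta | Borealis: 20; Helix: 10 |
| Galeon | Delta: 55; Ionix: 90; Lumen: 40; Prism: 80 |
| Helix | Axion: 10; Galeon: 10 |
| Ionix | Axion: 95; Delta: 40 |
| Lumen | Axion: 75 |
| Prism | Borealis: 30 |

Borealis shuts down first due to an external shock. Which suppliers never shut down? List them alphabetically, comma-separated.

Delta, Galeon, Helix, Ionix

Round 1 — Borealis shuts down (initial).
  Lumen: +85 → 85 ≥ 40
  Prism: +50 → 50 < 80
Round 2 — Lumen shuts down.
  Axion: +75 → 75 ≥ 50
Round 3 — Axion shuts down.
  Prism: +55 → 105 ≥ 80
Round 4 — Prism shuts down.
No further shutdowns.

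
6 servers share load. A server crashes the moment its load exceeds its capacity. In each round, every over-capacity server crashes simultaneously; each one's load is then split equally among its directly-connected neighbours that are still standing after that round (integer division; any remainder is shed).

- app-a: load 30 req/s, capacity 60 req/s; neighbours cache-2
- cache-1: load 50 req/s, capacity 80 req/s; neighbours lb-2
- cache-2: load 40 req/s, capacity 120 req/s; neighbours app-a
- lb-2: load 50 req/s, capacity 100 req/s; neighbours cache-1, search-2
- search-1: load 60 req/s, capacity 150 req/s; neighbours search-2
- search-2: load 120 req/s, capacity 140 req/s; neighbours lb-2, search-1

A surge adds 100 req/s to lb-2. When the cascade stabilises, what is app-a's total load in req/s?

Round 1 — lb-2 at 150 > 100. lb-2 crashes.
  lb-2 sheds 150 req/s to cache-1, search-2: 75 each.
    cache-1: 50+75 = 125 > 80
    search-2: 120+75 = 195 > 140
Round 2 — cache-1, search-2 crash.
  cache-1 sheds 125 req/s: no online neighbours, lost.
  search-2 sheds 195 req/s to search-1: 195 each.
    search-1: 60+195 = 255 > 150
Round 3 — search-1 crashes.
  search-1 sheds 255 req/s: no online neighbours, lost.
No further crashes.

30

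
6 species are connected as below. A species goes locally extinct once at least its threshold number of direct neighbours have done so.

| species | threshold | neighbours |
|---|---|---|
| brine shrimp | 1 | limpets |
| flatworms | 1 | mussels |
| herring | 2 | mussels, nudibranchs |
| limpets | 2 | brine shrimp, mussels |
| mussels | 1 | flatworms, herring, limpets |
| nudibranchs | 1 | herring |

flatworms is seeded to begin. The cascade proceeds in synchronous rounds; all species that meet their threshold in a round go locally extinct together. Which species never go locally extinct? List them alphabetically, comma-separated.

Round 1 — flatworms goes locally extinct (initial).
Round 2 — checking thresholds:
  mussels: 1 of 3 neighbours ≥ 1, goes locally extinct.
Round 3 — no new extinctions; cascade stops.

brine shrimp, herring, limpets, nudibranchs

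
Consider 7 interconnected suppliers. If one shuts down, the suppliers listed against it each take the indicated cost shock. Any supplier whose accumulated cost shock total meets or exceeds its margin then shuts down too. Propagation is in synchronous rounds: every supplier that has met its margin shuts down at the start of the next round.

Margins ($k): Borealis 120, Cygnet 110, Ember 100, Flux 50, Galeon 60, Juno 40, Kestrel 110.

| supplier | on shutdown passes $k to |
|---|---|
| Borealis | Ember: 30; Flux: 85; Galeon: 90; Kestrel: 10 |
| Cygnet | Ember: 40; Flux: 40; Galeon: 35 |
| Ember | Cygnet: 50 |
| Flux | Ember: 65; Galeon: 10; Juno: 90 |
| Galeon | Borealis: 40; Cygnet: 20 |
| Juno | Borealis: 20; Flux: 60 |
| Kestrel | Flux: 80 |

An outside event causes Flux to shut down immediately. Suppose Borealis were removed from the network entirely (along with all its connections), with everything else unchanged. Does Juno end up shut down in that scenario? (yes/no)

With Borealis removed:
Round 1 — Flux shuts down (initial).
  Ember: +65 → 65 < 100
  Galeon: +10 → 10 < 60
  Juno: +90 → 90 ≥ 40
Round 2 — Juno shuts down.
No further shutdowns.

yes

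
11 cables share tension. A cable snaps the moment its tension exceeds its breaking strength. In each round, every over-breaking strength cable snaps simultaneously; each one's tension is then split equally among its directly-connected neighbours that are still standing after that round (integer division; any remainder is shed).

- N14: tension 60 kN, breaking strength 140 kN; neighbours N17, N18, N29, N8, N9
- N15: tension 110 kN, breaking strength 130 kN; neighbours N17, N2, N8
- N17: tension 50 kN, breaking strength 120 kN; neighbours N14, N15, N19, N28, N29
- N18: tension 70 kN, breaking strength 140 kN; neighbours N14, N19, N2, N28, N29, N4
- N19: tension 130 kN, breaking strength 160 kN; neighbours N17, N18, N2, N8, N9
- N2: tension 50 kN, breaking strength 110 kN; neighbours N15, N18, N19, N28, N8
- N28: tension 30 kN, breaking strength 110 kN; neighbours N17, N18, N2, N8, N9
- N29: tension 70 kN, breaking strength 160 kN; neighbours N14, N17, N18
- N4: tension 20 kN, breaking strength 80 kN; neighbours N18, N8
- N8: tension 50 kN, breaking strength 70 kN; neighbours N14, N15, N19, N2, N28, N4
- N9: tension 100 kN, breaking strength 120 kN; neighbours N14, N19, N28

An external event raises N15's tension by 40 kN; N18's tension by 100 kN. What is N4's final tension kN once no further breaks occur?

Round 1 — N15 at 150 > 130; N18 at 170 > 140. N15, N18 snap.
  N15 sheds 150 kN to N17, N2, N8: 50 each.
    N17: 50+50 = 100 ≤ 120
    N2: 50+50 = 100 ≤ 110
    N8: 50+50 = 100 > 70
  N18 sheds 170 kN to N14, N19, N2, N28, N29, N4: 28 each (2 lost).
    N14: 60+28 = 88 ≤ 140
    N19: 130+28 = 158 ≤ 160
    N2: 100+28 = 128 > 110
    N28: 30+28 = 58 ≤ 110
    N29: 70+28 = 98 ≤ 160
    N4: 20+28 = 48 ≤ 80
Round 2 — N2, N8 snap.
  N2 sheds 128 kN to N19, N28: 64 each.
    N19: 158+64 = 222 > 160
    N28: 58+64 = 122 > 110
  N8 sheds 100 kN to N14, N19, N28, N4: 25 each.
    N14: 88+25 = 113 ≤ 140
    N19: 222+25 = 247 > 160
    N28: 122+25 = 147 > 110
    N4: 48+25 = 73 ≤ 80
Round 3 — N19, N28 snap.
  N19 sheds 247 kN to N17, N9: 123 each (1 lost).
    N17: 100+123 = 223 > 120
    N9: 100+123 = 223 > 120
  N28 sheds 147 kN to N17, N9: 73 each (1 lost).
    N17: 223+73 = 296 > 120
    N9: 223+73 = 296 > 120
Round 4 — N17, N9 snap.
  N17 sheds 296 kN to N14, N29: 148 each.
    N14: 113+148 = 261 > 140
    N29: 98+148 = 246 > 160
  N9 sheds 296 kN to N14: 296 each.
    N14: 261+296 = 557 > 140
Round 5 — N14, N29 snap.
  N14 sheds 557 kN: no online neighbours, lost.
  N29 sheds 246 kN: no online neighbours, lost.
No further breaks.

73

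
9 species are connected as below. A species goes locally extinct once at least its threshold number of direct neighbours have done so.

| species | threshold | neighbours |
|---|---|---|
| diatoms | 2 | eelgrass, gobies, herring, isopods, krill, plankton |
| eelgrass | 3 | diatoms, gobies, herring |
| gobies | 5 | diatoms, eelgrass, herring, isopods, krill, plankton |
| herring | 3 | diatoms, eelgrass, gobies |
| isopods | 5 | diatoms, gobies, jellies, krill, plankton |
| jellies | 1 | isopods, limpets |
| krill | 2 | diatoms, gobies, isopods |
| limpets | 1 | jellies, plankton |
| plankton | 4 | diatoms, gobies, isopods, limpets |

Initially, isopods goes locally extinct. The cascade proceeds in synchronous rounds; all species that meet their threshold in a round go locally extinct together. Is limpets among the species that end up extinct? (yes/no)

Round 1 — isopods goes locally extinct (initial).
Round 2 — checking thresholds:
  diatoms: 1 of 6 neighbours < 2, not yet.
  gobies: 1 of 6 neighbours < 5, not yet.
  jellies: 1 of 2 neighbours ≥ 1, goes locally extinct.
  krill: 1 of 3 neighbours < 2, not yet.
  plankton: 1 of 4 neighbours < 4, not yet.
Round 3 — checking thresholds:
  diatoms: 1 of 6 neighbours < 2, not yet.
  gobies: 1 of 6 neighbours < 5, not yet.
  krill: 1 of 3 neighbours < 2, not yet.
  limpets: 1 of 2 neighbours ≥ 1, goes locally extinct.
  plankton: 1 of 4 neighbours < 4, not yet.
Round 4 — no new extinctions; cascade stops.

yes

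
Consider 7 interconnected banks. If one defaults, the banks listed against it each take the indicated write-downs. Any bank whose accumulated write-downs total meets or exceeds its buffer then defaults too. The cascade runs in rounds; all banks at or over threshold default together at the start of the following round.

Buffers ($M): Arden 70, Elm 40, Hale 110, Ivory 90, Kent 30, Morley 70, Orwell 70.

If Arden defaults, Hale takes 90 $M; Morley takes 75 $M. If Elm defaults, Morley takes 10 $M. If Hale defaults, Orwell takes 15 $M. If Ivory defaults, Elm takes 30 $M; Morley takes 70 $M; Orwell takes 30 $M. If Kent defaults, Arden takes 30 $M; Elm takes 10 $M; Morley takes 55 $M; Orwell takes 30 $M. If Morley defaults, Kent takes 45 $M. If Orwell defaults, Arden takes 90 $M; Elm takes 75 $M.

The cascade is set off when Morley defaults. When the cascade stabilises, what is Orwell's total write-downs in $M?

Round 1 — Morley defaults (initial).
  Kent: +45 → 45 ≥ 30
Round 2 — Kent defaults.
  Arden: +30 → 30 < 70
  Elm: +10 → 10 < 40
  Orwell: +30 → 30 < 70
No further defaults.

30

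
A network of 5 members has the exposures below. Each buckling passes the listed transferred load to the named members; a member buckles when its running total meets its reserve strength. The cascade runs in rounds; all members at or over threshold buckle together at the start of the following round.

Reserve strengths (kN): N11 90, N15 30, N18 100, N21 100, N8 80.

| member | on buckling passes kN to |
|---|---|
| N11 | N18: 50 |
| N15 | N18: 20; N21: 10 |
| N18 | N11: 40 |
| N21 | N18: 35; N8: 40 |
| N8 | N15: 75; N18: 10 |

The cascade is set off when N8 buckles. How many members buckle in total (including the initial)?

Round 1 — N8 buckles (initial).
  N15: +75 → 75 ≥ 30
  N18: +10 → 10 < 100
Round 2 — N15 buckles.
  N18: +20 → 30 < 100
  N21: +10 → 10 < 100
No further bucklings.

2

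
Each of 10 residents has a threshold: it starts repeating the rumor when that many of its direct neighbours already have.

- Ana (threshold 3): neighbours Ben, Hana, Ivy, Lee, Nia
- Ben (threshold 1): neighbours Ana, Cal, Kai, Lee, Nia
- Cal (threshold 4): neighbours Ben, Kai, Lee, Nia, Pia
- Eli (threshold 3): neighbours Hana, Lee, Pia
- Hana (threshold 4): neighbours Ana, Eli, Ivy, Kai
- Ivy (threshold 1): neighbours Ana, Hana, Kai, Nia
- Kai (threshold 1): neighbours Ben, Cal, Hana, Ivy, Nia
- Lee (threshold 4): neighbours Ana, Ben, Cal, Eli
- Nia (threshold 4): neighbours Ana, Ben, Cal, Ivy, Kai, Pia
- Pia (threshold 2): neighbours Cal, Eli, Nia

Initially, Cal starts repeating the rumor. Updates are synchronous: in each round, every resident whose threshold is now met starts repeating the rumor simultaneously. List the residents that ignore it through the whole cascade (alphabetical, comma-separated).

Eli, Hana, Lee

Round 1 — Cal starts repeating the rumor (initial).
Round 2 — checking thresholds:
  Ben: 1 of 5 neighbours ≥ 1, starts repeating the rumor.
  Kai: 1 of 5 neighbours ≥ 1, starts repeating the rumor.
  Lee: 1 of 4 neighbours < 4, not yet.
  Nia: 1 of 6 neighbours < 4, not yet.
  Pia: 1 of 3 neighbours < 2, not yet.
Round 3 — checking thresholds:
  Ana: 1 of 5 neighbours < 3, not yet.
  Hana: 1 of 4 neighbours < 4, not yet.
  Ivy: 1 of 4 neighbours ≥ 1, starts repeating the rumor.
  Lee: 2 of 4 neighbours < 4, not yet.
  Nia: 3 of 6 neighbours < 4, not yet.
  Pia: 1 of 3 neighbours < 2, not yet.
Round 4 — checking thresholds:
  Ana: 2 of 5 neighbours < 3, not yet.
  Hana: 2 of 4 neighbours < 4, not yet.
  Lee: 2 of 4 neighbours < 4, not yet.
  Nia: 4 of 6 neighbours ≥ 4, starts repeating the rumor.
  Pia: 1 of 3 neighbours < 2, not yet.
Round 5 — checking thresholds:
  Ana: 3 of 5 neighbours ≥ 3, starts repeating the rumor.
  Hana: 2 of 4 neighbours < 4, not yet.
  Lee: 2 of 4 neighbours < 4, not yet.
  Pia: 2 of 3 neighbours ≥ 2, starts repeating the rumor.
Round 6 — no new spreads; cascade stops.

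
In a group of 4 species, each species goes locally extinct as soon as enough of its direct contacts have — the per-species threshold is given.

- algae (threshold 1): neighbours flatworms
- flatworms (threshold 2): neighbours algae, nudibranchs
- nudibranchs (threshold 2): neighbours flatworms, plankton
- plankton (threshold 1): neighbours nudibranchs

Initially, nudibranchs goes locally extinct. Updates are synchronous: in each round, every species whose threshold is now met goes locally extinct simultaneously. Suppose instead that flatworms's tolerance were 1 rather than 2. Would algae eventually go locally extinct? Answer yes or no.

With flatworms's tolerance at 1:
Round 1 — nudibranchs goes locally extinct (initial).
Round 2 — checking thresholds:
  flatworms: 1 of 2 neighbours ≥ 1, goes locally extinct.
  plankton: 1 of 1 neighbours ≥ 1, goes locally extinct.
Round 3 — checking thresholds:
  algae: 1 of 1 neighbours ≥ 1, goes locally extinct.
Round 4 — no new extinctions; cascade stops.

yes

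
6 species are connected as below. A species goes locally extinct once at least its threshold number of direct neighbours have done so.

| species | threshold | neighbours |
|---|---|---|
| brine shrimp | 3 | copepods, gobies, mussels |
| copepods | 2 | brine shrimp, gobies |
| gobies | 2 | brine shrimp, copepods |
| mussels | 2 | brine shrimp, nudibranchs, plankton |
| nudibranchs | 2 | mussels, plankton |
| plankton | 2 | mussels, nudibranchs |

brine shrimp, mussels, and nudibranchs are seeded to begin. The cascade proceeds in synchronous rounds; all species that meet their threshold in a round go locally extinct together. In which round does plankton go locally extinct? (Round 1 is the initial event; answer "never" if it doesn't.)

Round 1 — brine shrimp, mussels, nudibranchs go locally extinct (initial).
Round 2 — checking thresholds:
  copepods: 1 of 2 neighbours < 2, below threshold.
  gobies: 1 of 2 neighbours < 2, below threshold.
  plankton: 2 of 2 neighbours ≥ 2, goes locally extinct.
Round 3 — no new extinctions; cascade stops.

2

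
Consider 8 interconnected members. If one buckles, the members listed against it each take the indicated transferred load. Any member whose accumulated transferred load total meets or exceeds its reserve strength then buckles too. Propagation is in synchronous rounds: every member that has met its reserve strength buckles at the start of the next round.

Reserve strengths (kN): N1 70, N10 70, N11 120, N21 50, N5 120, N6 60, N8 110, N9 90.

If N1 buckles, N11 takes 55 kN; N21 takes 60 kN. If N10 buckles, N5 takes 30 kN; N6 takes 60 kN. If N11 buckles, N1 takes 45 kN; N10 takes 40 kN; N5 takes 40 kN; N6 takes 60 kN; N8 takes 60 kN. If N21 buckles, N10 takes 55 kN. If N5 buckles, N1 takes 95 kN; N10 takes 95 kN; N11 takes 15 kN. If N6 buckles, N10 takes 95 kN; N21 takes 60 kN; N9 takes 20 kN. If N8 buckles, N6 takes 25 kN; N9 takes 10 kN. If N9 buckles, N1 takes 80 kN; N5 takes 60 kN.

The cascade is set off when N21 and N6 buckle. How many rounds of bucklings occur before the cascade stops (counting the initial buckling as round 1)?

2

Round 1 — N21, N6 buckle (initial).
  N10: +55+95 → 150 ≥ 70
  N9: +20 → 20 < 90
Round 2 — N10 buckles.
  N5: +30 → 30 < 120
No further bucklings.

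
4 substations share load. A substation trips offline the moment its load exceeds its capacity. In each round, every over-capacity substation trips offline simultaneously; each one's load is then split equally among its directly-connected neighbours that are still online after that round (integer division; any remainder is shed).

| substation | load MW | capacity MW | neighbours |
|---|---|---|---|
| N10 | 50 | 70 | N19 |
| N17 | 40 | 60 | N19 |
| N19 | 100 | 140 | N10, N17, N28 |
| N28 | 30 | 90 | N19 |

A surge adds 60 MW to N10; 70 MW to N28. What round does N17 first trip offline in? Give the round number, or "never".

3

Round 1 — N10 at 110 > 70; N28 at 100 > 90. N10, N28 trip offline.
  N10 sheds 110 MW to N19: 110 each.
    N19: 100+110 = 210 > 140
  N28 sheds 100 MW to N19: 100 each.
    N19: 210+100 = 310 > 140
Round 2 — N19 trips offline.
  N19 sheds 310 MW to N17: 310 each.
    N17: 40+310 = 350 > 60
Round 3 — N17 trips offline.
  N17 sheds 350 MW: no online neighbours, lost.
No further trips.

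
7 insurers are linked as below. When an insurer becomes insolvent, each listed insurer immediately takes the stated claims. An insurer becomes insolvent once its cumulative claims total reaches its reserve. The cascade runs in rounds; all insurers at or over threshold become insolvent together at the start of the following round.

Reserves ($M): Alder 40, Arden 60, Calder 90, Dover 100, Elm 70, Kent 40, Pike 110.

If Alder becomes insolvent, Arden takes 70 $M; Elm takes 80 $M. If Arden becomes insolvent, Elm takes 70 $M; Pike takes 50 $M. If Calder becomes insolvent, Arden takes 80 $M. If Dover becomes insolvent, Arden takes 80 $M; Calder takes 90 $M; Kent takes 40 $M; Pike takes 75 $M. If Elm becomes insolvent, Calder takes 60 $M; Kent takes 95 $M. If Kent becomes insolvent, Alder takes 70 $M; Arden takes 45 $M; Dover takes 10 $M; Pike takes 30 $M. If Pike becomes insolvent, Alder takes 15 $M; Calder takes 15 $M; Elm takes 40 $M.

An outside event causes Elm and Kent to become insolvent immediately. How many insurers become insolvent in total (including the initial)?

Round 1 — Elm, Kent become insolvent (initial).
  Alder: +70 → 70 ≥ 40
  Arden: +45 → 45 < 60
  Calder: +60 → 60 < 90
  Dover: +10 → 10 < 100
  Pike: +30 → 30 < 110
Round 2 — Alder becomes insolvent.
  Arden: +70 → 115 ≥ 60
Round 3 — Arden becomes insolvent.
  Pike: +50 → 80 < 110
No further insolvencies.

4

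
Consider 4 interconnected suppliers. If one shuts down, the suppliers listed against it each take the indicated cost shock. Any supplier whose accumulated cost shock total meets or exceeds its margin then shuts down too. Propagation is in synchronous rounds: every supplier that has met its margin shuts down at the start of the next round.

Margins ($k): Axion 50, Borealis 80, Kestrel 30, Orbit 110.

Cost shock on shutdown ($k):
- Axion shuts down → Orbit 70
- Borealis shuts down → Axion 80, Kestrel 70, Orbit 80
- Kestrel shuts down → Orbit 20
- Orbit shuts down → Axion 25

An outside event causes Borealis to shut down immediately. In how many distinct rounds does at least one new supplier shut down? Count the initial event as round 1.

Round 1 — Borealis shuts down (initial).
  Axion: +80 → 80 ≥ 50
  Kestrel: +70 → 70 ≥ 30
  Orbit: +80 → 80 < 110
Round 2 — Axion, Kestrel shut down.
  Orbit: +70+20 → 170 ≥ 110
Round 3 — Orbit shuts down.
No further shutdowns.

3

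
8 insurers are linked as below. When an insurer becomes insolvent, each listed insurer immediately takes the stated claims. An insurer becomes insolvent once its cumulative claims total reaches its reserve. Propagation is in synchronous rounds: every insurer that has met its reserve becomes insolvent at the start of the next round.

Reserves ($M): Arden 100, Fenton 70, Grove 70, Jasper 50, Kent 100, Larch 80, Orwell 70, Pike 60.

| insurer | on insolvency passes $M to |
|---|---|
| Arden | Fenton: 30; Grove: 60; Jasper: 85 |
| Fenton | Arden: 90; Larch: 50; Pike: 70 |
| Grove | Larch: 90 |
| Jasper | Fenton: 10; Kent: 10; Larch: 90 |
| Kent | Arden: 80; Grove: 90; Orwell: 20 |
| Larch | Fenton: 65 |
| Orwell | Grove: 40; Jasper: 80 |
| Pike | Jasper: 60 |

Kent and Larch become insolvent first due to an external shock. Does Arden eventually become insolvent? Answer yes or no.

no

Round 1 — Kent, Larch become insolvent (initial).
  Arden: +80 → 80 < 100
  Fenton: +65 → 65 < 70
  Grove: +90 → 90 ≥ 70
  Orwell: +20 → 20 < 70
Round 2 — Grove becomes insolvent.
No further insolvencies.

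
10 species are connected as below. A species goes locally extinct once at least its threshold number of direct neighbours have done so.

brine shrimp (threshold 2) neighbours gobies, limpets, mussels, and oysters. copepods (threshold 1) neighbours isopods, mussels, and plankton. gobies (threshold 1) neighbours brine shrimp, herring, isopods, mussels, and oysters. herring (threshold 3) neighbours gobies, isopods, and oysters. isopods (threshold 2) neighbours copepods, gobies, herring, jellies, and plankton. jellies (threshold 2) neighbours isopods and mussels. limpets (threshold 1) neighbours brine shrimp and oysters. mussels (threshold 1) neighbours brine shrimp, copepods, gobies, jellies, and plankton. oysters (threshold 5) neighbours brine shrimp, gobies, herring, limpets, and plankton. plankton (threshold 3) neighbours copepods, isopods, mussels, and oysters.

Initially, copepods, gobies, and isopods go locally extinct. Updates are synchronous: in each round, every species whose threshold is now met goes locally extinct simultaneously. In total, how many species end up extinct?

8

Round 1 — copepods, gobies, isopods go locally extinct (initial).
Round 2 — checking thresholds:
  brine shrimp: 1 of 4 neighbours < 2, not yet.
  herring: 2 of 3 neighbours < 3, not yet.
  jellies: 1 of 2 neighbours < 2, not yet.
  mussels: 2 of 5 neighbours ≥ 1, goes locally extinct.
  oysters: 1 of 5 neighbours < 5, not yet.
  plankton: 2 of 4 neighbours < 3, not yet.
Round 3 — checking thresholds:
  brine shrimp: 2 of 4 neighbours ≥ 2, goes locally extinct.
  herring: 2 of 3 neighbours < 3, not yet.
  jellies: 2 of 2 neighbours ≥ 2, goes locally extinct.
  oysters: 1 of 5 neighbours < 5, not yet.
  plankton: 3 of 4 neighbours ≥ 3, goes locally extinct.
Round 4 — checking thresholds:
  herring: 2 of 3 neighbours < 3, not yet.
  limpets: 1 of 2 neighbours ≥ 1, goes locally extinct.
  oysters: 3 of 5 neighbours < 5, not yet.
Round 5 — no new extinctions; cascade stops.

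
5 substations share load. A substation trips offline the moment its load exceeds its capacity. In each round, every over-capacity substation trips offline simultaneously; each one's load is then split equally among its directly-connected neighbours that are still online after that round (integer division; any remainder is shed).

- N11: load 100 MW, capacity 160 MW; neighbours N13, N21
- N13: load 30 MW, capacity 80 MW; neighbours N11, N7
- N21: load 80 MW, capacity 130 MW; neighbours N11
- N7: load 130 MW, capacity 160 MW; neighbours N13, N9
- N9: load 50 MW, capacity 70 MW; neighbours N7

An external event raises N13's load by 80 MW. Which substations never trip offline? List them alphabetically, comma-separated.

Round 1 — N13 at 110 > 80. N13 trips offline.
  N13 sheds 110 MW to N11, N7: 55 each.
    N11: 100+55 = 155 ≤ 160
    N7: 130+55 = 185 > 160
Round 2 — N7 trips offline.
  N7 sheds 185 MW to N9: 185 each.
    N9: 50+185 = 235 > 70
Round 3 — N9 trips offline.
  N9 sheds 235 MW: no online neighbours, lost.
No further trips.

N11, N21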